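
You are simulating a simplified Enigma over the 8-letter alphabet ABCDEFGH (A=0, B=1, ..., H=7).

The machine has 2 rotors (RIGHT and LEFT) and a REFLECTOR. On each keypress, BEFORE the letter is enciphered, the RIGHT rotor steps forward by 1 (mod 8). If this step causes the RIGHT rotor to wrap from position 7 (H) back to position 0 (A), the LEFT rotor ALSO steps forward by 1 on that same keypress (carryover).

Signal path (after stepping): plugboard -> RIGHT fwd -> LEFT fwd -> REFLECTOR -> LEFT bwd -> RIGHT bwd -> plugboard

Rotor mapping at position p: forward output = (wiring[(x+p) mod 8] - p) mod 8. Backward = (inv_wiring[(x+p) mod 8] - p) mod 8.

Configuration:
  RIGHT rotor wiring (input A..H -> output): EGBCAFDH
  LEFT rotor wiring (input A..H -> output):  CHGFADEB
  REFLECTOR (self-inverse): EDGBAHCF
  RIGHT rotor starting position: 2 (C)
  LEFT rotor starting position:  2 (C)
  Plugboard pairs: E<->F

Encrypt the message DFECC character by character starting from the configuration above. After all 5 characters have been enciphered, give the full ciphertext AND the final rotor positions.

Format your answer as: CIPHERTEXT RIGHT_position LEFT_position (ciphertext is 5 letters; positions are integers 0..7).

Answer: HHCDB 7 2

Derivation:
Char 1 ('D'): step: R->3, L=2; D->plug->D->R->A->L->E->refl->A->L'->G->R'->H->plug->H
Char 2 ('F'): step: R->4, L=2; F->plug->E->R->A->L->E->refl->A->L'->G->R'->H->plug->H
Char 3 ('E'): step: R->5, L=2; E->plug->F->R->E->L->C->refl->G->L'->C->R'->C->plug->C
Char 4 ('C'): step: R->6, L=2; C->plug->C->R->G->L->A->refl->E->L'->A->R'->D->plug->D
Char 5 ('C'): step: R->7, L=2; C->plug->C->R->H->L->F->refl->H->L'->F->R'->B->plug->B
Final: ciphertext=HHCDB, RIGHT=7, LEFT=2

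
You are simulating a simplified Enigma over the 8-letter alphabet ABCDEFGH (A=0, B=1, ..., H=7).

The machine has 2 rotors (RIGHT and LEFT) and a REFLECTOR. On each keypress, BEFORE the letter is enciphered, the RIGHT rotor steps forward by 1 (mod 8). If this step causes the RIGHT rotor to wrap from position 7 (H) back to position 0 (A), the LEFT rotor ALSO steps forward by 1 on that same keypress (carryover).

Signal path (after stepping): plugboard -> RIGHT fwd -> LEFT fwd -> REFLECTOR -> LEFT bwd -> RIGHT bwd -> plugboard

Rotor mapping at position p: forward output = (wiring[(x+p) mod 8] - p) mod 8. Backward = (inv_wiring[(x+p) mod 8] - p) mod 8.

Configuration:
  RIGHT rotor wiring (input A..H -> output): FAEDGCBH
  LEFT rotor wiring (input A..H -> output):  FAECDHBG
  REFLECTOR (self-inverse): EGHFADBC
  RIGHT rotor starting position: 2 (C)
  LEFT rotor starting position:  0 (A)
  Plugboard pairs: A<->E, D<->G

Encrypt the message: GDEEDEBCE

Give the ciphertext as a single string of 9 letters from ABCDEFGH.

Answer: CFAFGHFEB

Derivation:
Char 1 ('G'): step: R->3, L=0; G->plug->D->R->G->L->B->refl->G->L'->H->R'->C->plug->C
Char 2 ('D'): step: R->4, L=0; D->plug->G->R->A->L->F->refl->D->L'->E->R'->F->plug->F
Char 3 ('E'): step: R->5, L=0; E->plug->A->R->F->L->H->refl->C->L'->D->R'->E->plug->A
Char 4 ('E'): step: R->6, L=0; E->plug->A->R->D->L->C->refl->H->L'->F->R'->F->plug->F
Char 5 ('D'): step: R->7, L=0; D->plug->G->R->D->L->C->refl->H->L'->F->R'->D->plug->G
Char 6 ('E'): step: R->0, L->1 (L advanced); E->plug->A->R->F->L->A->refl->E->L'->H->R'->H->plug->H
Char 7 ('B'): step: R->1, L=1; B->plug->B->R->D->L->C->refl->H->L'->A->R'->F->plug->F
Char 8 ('C'): step: R->2, L=1; C->plug->C->R->E->L->G->refl->B->L'->C->R'->A->plug->E
Char 9 ('E'): step: R->3, L=1; E->plug->A->R->A->L->H->refl->C->L'->D->R'->B->plug->B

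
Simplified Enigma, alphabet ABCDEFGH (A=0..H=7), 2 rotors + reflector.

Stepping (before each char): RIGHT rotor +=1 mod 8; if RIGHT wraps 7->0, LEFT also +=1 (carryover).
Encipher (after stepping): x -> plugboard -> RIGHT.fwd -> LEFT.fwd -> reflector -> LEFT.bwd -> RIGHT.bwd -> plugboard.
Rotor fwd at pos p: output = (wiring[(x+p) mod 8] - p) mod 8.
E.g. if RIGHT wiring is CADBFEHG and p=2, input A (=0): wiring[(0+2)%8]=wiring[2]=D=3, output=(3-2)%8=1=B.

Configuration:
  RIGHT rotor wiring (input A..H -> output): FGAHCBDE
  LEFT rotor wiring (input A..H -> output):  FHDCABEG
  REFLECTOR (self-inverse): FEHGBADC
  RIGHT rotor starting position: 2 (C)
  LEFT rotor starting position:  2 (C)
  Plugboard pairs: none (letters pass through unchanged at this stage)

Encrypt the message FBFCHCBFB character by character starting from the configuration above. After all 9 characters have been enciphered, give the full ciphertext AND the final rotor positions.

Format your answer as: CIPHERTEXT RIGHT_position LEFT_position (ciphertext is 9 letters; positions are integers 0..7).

Char 1 ('F'): step: R->3, L=2; F->plug->F->R->C->L->G->refl->D->L'->G->R'->C->plug->C
Char 2 ('B'): step: R->4, L=2; B->plug->B->R->F->L->E->refl->B->L'->A->R'->D->plug->D
Char 3 ('F'): step: R->5, L=2; F->plug->F->R->D->L->H->refl->C->L'->E->R'->A->plug->A
Char 4 ('C'): step: R->6, L=2; C->plug->C->R->H->L->F->refl->A->L'->B->R'->F->plug->F
Char 5 ('H'): step: R->7, L=2; H->plug->H->R->E->L->C->refl->H->L'->D->R'->F->plug->F
Char 6 ('C'): step: R->0, L->3 (L advanced); C->plug->C->R->A->L->H->refl->C->L'->F->R'->A->plug->A
Char 7 ('B'): step: R->1, L=3; B->plug->B->R->H->L->A->refl->F->L'->B->R'->D->plug->D
Char 8 ('F'): step: R->2, L=3; F->plug->F->R->C->L->G->refl->D->L'->E->R'->H->plug->H
Char 9 ('B'): step: R->3, L=3; B->plug->B->R->H->L->A->refl->F->L'->B->R'->E->plug->E
Final: ciphertext=CDAFFADHE, RIGHT=3, LEFT=3

Answer: CDAFFADHE 3 3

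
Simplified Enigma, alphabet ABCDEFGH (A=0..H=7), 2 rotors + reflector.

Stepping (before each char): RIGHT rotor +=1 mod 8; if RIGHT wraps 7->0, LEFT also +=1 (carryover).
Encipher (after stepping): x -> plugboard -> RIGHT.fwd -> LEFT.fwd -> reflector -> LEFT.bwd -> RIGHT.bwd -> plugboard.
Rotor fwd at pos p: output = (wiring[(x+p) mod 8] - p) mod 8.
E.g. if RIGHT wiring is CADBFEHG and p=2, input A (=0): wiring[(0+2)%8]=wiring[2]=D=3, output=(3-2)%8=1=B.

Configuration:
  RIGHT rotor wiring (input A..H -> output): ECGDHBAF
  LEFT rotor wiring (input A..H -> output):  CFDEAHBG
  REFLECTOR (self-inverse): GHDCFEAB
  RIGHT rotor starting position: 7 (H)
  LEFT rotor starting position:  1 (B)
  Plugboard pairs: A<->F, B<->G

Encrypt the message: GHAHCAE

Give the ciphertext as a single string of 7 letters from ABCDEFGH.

Answer: CGCDEDD

Derivation:
Char 1 ('G'): step: R->0, L->2 (L advanced); G->plug->B->R->C->L->G->refl->A->L'->G->R'->C->plug->C
Char 2 ('H'): step: R->1, L=2; H->plug->H->R->D->L->F->refl->E->L'->F->R'->B->plug->G
Char 3 ('A'): step: R->2, L=2; A->plug->F->R->D->L->F->refl->E->L'->F->R'->C->plug->C
Char 4 ('H'): step: R->3, L=2; H->plug->H->R->D->L->F->refl->E->L'->F->R'->D->plug->D
Char 5 ('C'): step: R->4, L=2; C->plug->C->R->E->L->H->refl->B->L'->A->R'->E->plug->E
Char 6 ('A'): step: R->5, L=2; A->plug->F->R->B->L->C->refl->D->L'->H->R'->D->plug->D
Char 7 ('E'): step: R->6, L=2; E->plug->E->R->A->L->B->refl->H->L'->E->R'->D->plug->D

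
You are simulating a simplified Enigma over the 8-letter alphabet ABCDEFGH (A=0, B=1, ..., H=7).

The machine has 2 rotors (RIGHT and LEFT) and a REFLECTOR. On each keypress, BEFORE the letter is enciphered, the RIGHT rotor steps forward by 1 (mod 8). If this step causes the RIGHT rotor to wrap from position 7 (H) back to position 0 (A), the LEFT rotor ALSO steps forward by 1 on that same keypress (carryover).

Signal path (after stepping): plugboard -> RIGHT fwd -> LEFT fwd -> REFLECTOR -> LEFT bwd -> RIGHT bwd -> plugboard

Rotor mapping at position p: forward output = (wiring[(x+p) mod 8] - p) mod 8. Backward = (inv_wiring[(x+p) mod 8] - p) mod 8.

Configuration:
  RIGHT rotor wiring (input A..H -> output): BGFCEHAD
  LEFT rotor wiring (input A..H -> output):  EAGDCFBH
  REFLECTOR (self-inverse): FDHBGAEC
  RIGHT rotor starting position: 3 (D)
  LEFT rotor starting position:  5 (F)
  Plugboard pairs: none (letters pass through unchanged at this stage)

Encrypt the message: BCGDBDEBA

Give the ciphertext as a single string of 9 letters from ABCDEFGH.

Char 1 ('B'): step: R->4, L=5; B->plug->B->R->D->L->H->refl->C->L'->C->R'->F->plug->F
Char 2 ('C'): step: R->5, L=5; C->plug->C->R->G->L->G->refl->E->L'->B->R'->E->plug->E
Char 3 ('G'): step: R->6, L=5; G->plug->G->R->G->L->G->refl->E->L'->B->R'->H->plug->H
Char 4 ('D'): step: R->7, L=5; D->plug->D->R->G->L->G->refl->E->L'->B->R'->H->plug->H
Char 5 ('B'): step: R->0, L->6 (L advanced); B->plug->B->R->G->L->E->refl->G->L'->C->R'->D->plug->D
Char 6 ('D'): step: R->1, L=6; D->plug->D->R->D->L->C->refl->H->L'->H->R'->F->plug->F
Char 7 ('E'): step: R->2, L=6; E->plug->E->R->G->L->E->refl->G->L'->C->R'->C->plug->C
Char 8 ('B'): step: R->3, L=6; B->plug->B->R->B->L->B->refl->D->L'->A->R'->E->plug->E
Char 9 ('A'): step: R->4, L=6; A->plug->A->R->A->L->D->refl->B->L'->B->R'->G->plug->G

Answer: FEHHDFCEG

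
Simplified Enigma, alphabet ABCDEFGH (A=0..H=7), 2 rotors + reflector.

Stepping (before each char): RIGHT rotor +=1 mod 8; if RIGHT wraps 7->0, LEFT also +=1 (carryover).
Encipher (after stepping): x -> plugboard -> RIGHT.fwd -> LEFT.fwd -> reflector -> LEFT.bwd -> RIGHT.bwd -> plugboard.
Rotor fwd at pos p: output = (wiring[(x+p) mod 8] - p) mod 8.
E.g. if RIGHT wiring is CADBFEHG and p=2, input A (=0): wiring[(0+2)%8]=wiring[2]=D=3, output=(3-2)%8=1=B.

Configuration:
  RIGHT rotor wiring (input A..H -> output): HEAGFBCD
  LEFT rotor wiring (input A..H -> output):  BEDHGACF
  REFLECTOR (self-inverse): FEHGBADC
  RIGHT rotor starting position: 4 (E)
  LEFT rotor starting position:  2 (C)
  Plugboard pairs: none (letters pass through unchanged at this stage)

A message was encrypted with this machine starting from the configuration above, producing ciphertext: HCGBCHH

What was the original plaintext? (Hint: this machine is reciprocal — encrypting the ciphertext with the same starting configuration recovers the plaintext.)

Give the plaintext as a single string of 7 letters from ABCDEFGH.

Answer: DABHFDG

Derivation:
Char 1 ('H'): step: R->5, L=2; H->plug->H->R->A->L->B->refl->E->L'->C->R'->D->plug->D
Char 2 ('C'): step: R->6, L=2; C->plug->C->R->B->L->F->refl->A->L'->E->R'->A->plug->A
Char 3 ('G'): step: R->7, L=2; G->plug->G->R->C->L->E->refl->B->L'->A->R'->B->plug->B
Char 4 ('B'): step: R->0, L->3 (L advanced); B->plug->B->R->E->L->C->refl->H->L'->D->R'->H->plug->H
Char 5 ('C'): step: R->1, L=3; C->plug->C->R->F->L->G->refl->D->L'->B->R'->F->plug->F
Char 6 ('H'): step: R->2, L=3; H->plug->H->R->C->L->F->refl->A->L'->H->R'->D->plug->D
Char 7 ('H'): step: R->3, L=3; H->plug->H->R->F->L->G->refl->D->L'->B->R'->G->plug->G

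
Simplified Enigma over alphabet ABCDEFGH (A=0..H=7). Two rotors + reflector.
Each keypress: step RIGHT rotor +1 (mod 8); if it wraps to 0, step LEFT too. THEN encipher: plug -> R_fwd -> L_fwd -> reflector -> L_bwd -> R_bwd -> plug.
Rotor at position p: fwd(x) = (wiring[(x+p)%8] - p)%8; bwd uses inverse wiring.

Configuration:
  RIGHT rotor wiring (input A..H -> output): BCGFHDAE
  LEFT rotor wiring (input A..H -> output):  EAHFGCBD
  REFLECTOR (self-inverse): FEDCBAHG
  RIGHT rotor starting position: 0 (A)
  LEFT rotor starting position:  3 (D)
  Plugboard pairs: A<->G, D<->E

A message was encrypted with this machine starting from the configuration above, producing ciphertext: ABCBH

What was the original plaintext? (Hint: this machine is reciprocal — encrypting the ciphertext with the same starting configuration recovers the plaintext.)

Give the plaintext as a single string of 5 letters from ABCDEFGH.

Char 1 ('A'): step: R->1, L=3; A->plug->G->R->D->L->G->refl->H->L'->C->R'->E->plug->D
Char 2 ('B'): step: R->2, L=3; B->plug->B->R->D->L->G->refl->H->L'->C->R'->F->plug->F
Char 3 ('C'): step: R->3, L=3; C->plug->C->R->A->L->C->refl->D->L'->B->R'->E->plug->D
Char 4 ('B'): step: R->4, L=3; B->plug->B->R->H->L->E->refl->B->L'->F->R'->E->plug->D
Char 5 ('H'): step: R->5, L=3; H->plug->H->R->C->L->H->refl->G->L'->D->R'->B->plug->B

Answer: DFDDB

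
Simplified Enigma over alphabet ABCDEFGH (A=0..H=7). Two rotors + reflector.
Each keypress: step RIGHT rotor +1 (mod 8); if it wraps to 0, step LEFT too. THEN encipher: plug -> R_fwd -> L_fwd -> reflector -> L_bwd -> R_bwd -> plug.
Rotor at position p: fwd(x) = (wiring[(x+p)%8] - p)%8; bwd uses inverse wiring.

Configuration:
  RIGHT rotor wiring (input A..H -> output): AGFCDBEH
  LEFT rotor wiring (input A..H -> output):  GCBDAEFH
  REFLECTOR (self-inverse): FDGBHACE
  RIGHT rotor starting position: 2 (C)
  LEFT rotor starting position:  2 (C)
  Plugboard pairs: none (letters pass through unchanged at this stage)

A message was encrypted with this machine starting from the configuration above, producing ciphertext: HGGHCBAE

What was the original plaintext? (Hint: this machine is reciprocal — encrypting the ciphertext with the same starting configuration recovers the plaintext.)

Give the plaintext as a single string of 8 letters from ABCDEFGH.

Char 1 ('H'): step: R->3, L=2; H->plug->H->R->C->L->G->refl->C->L'->D->R'->G->plug->G
Char 2 ('G'): step: R->4, L=2; G->plug->G->R->B->L->B->refl->D->L'->E->R'->E->plug->E
Char 3 ('G'): step: R->5, L=2; G->plug->G->R->F->L->F->refl->A->L'->H->R'->B->plug->B
Char 4 ('H'): step: R->6, L=2; H->plug->H->R->D->L->C->refl->G->L'->C->R'->C->plug->C
Char 5 ('C'): step: R->7, L=2; C->plug->C->R->H->L->A->refl->F->L'->F->R'->H->plug->H
Char 6 ('B'): step: R->0, L->3 (L advanced); B->plug->B->R->G->L->H->refl->E->L'->E->R'->G->plug->G
Char 7 ('A'): step: R->1, L=3; A->plug->A->R->F->L->D->refl->B->L'->C->R'->D->plug->D
Char 8 ('E'): step: R->2, L=3; E->plug->E->R->C->L->B->refl->D->L'->F->R'->F->plug->F

Answer: GEBCHGDF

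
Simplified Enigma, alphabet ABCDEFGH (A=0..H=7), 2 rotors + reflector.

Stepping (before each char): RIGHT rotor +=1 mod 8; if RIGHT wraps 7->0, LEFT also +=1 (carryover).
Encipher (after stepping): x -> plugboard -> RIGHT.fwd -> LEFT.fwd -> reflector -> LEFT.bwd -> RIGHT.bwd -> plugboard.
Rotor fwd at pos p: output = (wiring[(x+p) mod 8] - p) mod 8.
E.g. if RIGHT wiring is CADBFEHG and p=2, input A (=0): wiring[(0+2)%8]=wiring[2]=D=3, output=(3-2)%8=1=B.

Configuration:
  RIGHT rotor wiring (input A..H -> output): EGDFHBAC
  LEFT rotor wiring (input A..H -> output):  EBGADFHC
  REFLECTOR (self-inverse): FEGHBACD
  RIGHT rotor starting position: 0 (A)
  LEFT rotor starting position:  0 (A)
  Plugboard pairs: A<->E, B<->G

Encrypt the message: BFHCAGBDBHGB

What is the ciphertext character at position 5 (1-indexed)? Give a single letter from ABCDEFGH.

Char 1 ('B'): step: R->1, L=0; B->plug->G->R->B->L->B->refl->E->L'->A->R'->E->plug->A
Char 2 ('F'): step: R->2, L=0; F->plug->F->R->A->L->E->refl->B->L'->B->R'->A->plug->E
Char 3 ('H'): step: R->3, L=0; H->plug->H->R->A->L->E->refl->B->L'->B->R'->F->plug->F
Char 4 ('C'): step: R->4, L=0; C->plug->C->R->E->L->D->refl->H->L'->G->R'->D->plug->D
Char 5 ('A'): step: R->5, L=0; A->plug->E->R->B->L->B->refl->E->L'->A->R'->G->plug->B

B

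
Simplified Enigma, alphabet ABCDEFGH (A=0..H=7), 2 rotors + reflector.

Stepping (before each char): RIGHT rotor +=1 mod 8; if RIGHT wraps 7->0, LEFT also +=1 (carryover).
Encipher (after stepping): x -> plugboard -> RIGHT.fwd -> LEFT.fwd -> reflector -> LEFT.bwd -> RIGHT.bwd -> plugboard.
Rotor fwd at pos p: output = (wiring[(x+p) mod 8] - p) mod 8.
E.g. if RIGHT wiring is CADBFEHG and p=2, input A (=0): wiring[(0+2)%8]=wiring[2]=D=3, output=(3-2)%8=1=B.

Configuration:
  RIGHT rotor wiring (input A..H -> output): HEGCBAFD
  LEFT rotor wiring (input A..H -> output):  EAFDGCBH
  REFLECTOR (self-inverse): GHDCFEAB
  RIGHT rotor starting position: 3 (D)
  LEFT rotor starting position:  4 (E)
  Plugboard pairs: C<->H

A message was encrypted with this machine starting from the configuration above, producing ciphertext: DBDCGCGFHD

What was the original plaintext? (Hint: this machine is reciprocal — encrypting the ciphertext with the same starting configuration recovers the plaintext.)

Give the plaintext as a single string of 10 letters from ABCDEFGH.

Char 1 ('D'): step: R->4, L=4; D->plug->D->R->H->L->H->refl->B->L'->G->R'->H->plug->C
Char 2 ('B'): step: R->5, L=4; B->plug->B->R->A->L->C->refl->D->L'->D->R'->A->plug->A
Char 3 ('D'): step: R->6, L=4; D->plug->D->R->G->L->B->refl->H->L'->H->R'->A->plug->A
Char 4 ('C'): step: R->7, L=4; C->plug->H->R->G->L->B->refl->H->L'->H->R'->D->plug->D
Char 5 ('G'): step: R->0, L->5 (L advanced); G->plug->G->R->F->L->A->refl->G->L'->G->R'->C->plug->H
Char 6 ('C'): step: R->1, L=5; C->plug->H->R->G->L->G->refl->A->L'->F->R'->B->plug->B
Char 7 ('G'): step: R->2, L=5; G->plug->G->R->F->L->A->refl->G->L'->G->R'->D->plug->D
Char 8 ('F'): step: R->3, L=5; F->plug->F->R->E->L->D->refl->C->L'->C->R'->D->plug->D
Char 9 ('H'): step: R->4, L=5; H->plug->C->R->B->L->E->refl->F->L'->A->R'->F->plug->F
Char 10 ('D'): step: R->5, L=5; D->plug->D->R->C->L->C->refl->D->L'->E->R'->H->plug->C

Answer: CAADHBDDFC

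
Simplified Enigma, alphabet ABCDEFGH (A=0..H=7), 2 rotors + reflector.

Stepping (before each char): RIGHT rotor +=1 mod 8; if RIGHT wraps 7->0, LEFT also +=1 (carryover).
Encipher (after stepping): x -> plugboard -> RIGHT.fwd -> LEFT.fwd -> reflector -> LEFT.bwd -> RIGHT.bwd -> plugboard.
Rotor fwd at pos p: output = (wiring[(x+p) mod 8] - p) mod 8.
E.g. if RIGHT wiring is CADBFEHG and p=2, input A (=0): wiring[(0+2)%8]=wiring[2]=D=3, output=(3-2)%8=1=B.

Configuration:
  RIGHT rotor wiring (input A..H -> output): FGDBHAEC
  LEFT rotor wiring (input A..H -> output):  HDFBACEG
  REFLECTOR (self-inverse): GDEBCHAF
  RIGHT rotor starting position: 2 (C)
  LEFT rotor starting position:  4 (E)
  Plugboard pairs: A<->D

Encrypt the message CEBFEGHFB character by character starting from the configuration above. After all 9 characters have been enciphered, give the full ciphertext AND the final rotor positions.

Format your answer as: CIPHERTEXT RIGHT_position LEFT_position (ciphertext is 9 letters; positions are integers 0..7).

Answer: EFCAGDDDC 3 5

Derivation:
Char 1 ('C'): step: R->3, L=4; C->plug->C->R->F->L->H->refl->F->L'->H->R'->E->plug->E
Char 2 ('E'): step: R->4, L=4; E->plug->E->R->B->L->G->refl->A->L'->C->R'->F->plug->F
Char 3 ('B'): step: R->5, L=4; B->plug->B->R->H->L->F->refl->H->L'->F->R'->C->plug->C
Char 4 ('F'): step: R->6, L=4; F->plug->F->R->D->L->C->refl->E->L'->A->R'->D->plug->A
Char 5 ('E'): step: R->7, L=4; E->plug->E->R->C->L->A->refl->G->L'->B->R'->G->plug->G
Char 6 ('G'): step: R->0, L->5 (L advanced); G->plug->G->R->E->L->G->refl->A->L'->F->R'->A->plug->D
Char 7 ('H'): step: R->1, L=5; H->plug->H->R->E->L->G->refl->A->L'->F->R'->A->plug->D
Char 8 ('F'): step: R->2, L=5; F->plug->F->R->A->L->F->refl->H->L'->B->R'->A->plug->D
Char 9 ('B'): step: R->3, L=5; B->plug->B->R->E->L->G->refl->A->L'->F->R'->C->plug->C
Final: ciphertext=EFCAGDDDC, RIGHT=3, LEFT=5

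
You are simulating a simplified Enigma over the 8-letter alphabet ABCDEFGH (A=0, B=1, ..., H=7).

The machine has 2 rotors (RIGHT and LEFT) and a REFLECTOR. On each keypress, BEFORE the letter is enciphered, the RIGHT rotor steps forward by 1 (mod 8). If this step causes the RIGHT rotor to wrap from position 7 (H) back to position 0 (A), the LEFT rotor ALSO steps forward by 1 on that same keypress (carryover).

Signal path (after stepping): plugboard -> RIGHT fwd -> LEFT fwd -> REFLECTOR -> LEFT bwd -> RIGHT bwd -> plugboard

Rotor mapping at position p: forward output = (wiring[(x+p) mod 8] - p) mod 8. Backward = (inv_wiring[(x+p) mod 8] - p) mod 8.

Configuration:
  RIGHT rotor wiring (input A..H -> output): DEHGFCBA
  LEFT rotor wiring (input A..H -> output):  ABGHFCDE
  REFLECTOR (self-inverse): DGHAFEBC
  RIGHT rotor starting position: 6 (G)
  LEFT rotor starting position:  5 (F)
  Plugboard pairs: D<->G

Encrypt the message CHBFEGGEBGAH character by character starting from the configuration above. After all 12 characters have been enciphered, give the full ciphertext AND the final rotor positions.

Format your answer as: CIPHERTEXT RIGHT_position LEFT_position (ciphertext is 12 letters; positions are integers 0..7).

Char 1 ('C'): step: R->7, L=5; C->plug->C->R->F->L->B->refl->G->L'->B->R'->A->plug->A
Char 2 ('H'): step: R->0, L->6 (L advanced); H->plug->H->R->A->L->F->refl->E->L'->H->R'->C->plug->C
Char 3 ('B'): step: R->1, L=6; B->plug->B->R->G->L->H->refl->C->L'->C->R'->H->plug->H
Char 4 ('F'): step: R->2, L=6; F->plug->F->R->G->L->H->refl->C->L'->C->R'->H->plug->H
Char 5 ('E'): step: R->3, L=6; E->plug->E->R->F->L->B->refl->G->L'->B->R'->G->plug->D
Char 6 ('G'): step: R->4, L=6; G->plug->D->R->E->L->A->refl->D->L'->D->R'->G->plug->D
Char 7 ('G'): step: R->5, L=6; G->plug->D->R->G->L->H->refl->C->L'->C->R'->F->plug->F
Char 8 ('E'): step: R->6, L=6; E->plug->E->R->B->L->G->refl->B->L'->F->R'->C->plug->C
Char 9 ('B'): step: R->7, L=6; B->plug->B->R->E->L->A->refl->D->L'->D->R'->G->plug->D
Char 10 ('G'): step: R->0, L->7 (L advanced); G->plug->D->R->G->L->D->refl->A->L'->E->R'->B->plug->B
Char 11 ('A'): step: R->1, L=7; A->plug->A->R->D->L->H->refl->C->L'->C->R'->H->plug->H
Char 12 ('H'): step: R->2, L=7; H->plug->H->R->C->L->C->refl->H->L'->D->R'->C->plug->C
Final: ciphertext=ACHHDDFCDBHC, RIGHT=2, LEFT=7

Answer: ACHHDDFCDBHC 2 7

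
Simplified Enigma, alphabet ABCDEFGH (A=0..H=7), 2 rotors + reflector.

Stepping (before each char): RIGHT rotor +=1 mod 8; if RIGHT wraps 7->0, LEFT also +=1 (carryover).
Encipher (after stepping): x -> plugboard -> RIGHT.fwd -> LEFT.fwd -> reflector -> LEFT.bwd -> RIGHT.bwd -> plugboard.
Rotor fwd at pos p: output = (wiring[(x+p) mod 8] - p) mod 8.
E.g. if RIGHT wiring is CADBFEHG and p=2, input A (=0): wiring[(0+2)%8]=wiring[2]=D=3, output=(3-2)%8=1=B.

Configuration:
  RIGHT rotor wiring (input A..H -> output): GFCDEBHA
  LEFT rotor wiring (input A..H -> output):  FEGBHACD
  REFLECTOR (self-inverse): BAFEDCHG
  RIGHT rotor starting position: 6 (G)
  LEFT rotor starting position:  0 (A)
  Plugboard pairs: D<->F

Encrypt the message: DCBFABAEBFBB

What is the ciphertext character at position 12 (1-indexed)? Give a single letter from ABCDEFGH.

Char 1 ('D'): step: R->7, L=0; D->plug->F->R->F->L->A->refl->B->L'->D->R'->D->plug->F
Char 2 ('C'): step: R->0, L->1 (L advanced); C->plug->C->R->C->L->A->refl->B->L'->F->R'->B->plug->B
Char 3 ('B'): step: R->1, L=1; B->plug->B->R->B->L->F->refl->C->L'->G->R'->F->plug->D
Char 4 ('F'): step: R->2, L=1; F->plug->D->R->H->L->E->refl->D->L'->A->R'->A->plug->A
Char 5 ('A'): step: R->3, L=1; A->plug->A->R->A->L->D->refl->E->L'->H->R'->H->plug->H
Char 6 ('B'): step: R->4, L=1; B->plug->B->R->F->L->B->refl->A->L'->C->R'->E->plug->E
Char 7 ('A'): step: R->5, L=1; A->plug->A->R->E->L->H->refl->G->L'->D->R'->C->plug->C
Char 8 ('E'): step: R->6, L=1; E->plug->E->R->E->L->H->refl->G->L'->D->R'->H->plug->H
Char 9 ('B'): step: R->7, L=1; B->plug->B->R->H->L->E->refl->D->L'->A->R'->H->plug->H
Char 10 ('F'): step: R->0, L->2 (L advanced); F->plug->D->R->D->L->G->refl->H->L'->B->R'->F->plug->D
Char 11 ('B'): step: R->1, L=2; B->plug->B->R->B->L->H->refl->G->L'->D->R'->D->plug->F
Char 12 ('B'): step: R->2, L=2; B->plug->B->R->B->L->H->refl->G->L'->D->R'->H->plug->H

H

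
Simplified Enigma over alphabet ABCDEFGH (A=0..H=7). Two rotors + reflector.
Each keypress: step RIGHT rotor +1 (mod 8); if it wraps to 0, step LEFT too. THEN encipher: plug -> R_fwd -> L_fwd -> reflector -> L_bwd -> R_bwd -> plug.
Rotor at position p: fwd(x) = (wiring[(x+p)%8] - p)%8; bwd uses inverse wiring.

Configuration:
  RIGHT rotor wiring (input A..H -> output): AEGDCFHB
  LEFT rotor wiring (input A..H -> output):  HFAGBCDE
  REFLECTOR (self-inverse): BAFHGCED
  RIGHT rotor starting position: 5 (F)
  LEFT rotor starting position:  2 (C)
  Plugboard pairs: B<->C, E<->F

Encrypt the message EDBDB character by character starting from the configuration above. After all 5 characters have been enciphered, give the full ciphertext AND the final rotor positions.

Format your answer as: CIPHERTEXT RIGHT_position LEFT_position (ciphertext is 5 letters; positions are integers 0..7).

Answer: DAGCH 2 3

Derivation:
Char 1 ('E'): step: R->6, L=2; E->plug->F->R->F->L->C->refl->F->L'->G->R'->D->plug->D
Char 2 ('D'): step: R->7, L=2; D->plug->D->R->H->L->D->refl->H->L'->C->R'->A->plug->A
Char 3 ('B'): step: R->0, L->3 (L advanced); B->plug->C->R->G->L->C->refl->F->L'->H->R'->G->plug->G
Char 4 ('D'): step: R->1, L=3; D->plug->D->R->B->L->G->refl->E->L'->F->R'->B->plug->C
Char 5 ('B'): step: R->2, L=3; B->plug->C->R->A->L->D->refl->H->L'->C->R'->H->plug->H
Final: ciphertext=DAGCH, RIGHT=2, LEFT=3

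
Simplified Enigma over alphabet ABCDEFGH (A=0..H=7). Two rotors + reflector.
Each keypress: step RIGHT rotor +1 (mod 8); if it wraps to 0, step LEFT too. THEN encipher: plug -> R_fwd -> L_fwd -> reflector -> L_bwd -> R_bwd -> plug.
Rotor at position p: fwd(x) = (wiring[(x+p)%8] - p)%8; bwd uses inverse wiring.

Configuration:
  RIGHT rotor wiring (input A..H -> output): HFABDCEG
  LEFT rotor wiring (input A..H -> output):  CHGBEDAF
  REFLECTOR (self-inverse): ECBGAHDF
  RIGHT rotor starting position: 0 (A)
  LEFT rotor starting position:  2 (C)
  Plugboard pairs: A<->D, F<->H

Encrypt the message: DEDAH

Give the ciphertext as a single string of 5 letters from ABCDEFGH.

Answer: GFBEA

Derivation:
Char 1 ('D'): step: R->1, L=2; D->plug->A->R->E->L->G->refl->D->L'->F->R'->G->plug->G
Char 2 ('E'): step: R->2, L=2; E->plug->E->R->C->L->C->refl->B->L'->D->R'->H->plug->F
Char 3 ('D'): step: R->3, L=2; D->plug->A->R->G->L->A->refl->E->L'->A->R'->B->plug->B
Char 4 ('A'): step: R->4, L=2; A->plug->D->R->C->L->C->refl->B->L'->D->R'->E->plug->E
Char 5 ('H'): step: R->5, L=2; H->plug->F->R->D->L->B->refl->C->L'->C->R'->D->plug->A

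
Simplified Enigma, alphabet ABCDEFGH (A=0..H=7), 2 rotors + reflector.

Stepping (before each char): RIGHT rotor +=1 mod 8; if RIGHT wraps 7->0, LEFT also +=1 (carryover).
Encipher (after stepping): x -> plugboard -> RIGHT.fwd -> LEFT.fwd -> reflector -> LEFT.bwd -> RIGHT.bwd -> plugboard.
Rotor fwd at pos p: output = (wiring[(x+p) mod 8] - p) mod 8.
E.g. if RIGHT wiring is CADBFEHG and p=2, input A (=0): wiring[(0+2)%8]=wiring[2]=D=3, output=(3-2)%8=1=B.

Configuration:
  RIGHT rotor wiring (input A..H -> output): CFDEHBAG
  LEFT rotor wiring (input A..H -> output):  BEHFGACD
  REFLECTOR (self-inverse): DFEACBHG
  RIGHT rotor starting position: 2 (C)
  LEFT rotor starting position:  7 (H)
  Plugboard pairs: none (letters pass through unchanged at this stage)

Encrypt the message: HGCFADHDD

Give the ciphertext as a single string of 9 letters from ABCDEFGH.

Char 1 ('H'): step: R->3, L=7; H->plug->H->R->A->L->E->refl->C->L'->B->R'->A->plug->A
Char 2 ('G'): step: R->4, L=7; G->plug->G->R->H->L->D->refl->A->L'->D->R'->A->plug->A
Char 3 ('C'): step: R->5, L=7; C->plug->C->R->B->L->C->refl->E->L'->A->R'->E->plug->E
Char 4 ('F'): step: R->6, L=7; F->plug->F->R->G->L->B->refl->F->L'->C->R'->A->plug->A
Char 5 ('A'): step: R->7, L=7; A->plug->A->R->H->L->D->refl->A->L'->D->R'->B->plug->B
Char 6 ('D'): step: R->0, L->0 (L advanced); D->plug->D->R->E->L->G->refl->H->L'->C->R'->A->plug->A
Char 7 ('H'): step: R->1, L=0; H->plug->H->R->B->L->E->refl->C->L'->G->R'->D->plug->D
Char 8 ('D'): step: R->2, L=0; D->plug->D->R->H->L->D->refl->A->L'->F->R'->C->plug->C
Char 9 ('D'): step: R->3, L=0; D->plug->D->R->F->L->A->refl->D->L'->H->R'->F->plug->F

Answer: AAEABADCF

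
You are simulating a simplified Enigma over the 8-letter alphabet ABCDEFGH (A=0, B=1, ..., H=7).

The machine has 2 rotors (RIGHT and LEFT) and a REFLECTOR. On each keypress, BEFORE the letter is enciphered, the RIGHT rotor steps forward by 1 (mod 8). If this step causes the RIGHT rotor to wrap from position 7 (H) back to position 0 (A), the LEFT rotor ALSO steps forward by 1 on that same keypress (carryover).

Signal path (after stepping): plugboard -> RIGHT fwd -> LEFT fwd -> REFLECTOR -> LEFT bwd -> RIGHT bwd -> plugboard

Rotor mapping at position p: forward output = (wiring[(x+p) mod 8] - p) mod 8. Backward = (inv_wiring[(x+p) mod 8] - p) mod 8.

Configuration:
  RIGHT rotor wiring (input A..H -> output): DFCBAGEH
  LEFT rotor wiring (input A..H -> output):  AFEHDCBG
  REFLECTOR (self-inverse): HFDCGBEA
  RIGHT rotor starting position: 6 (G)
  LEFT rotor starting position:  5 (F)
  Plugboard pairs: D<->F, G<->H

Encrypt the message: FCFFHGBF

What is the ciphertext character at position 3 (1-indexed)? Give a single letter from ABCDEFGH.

Char 1 ('F'): step: R->7, L=5; F->plug->D->R->D->L->D->refl->C->L'->G->R'->C->plug->C
Char 2 ('C'): step: R->0, L->6 (L advanced); C->plug->C->R->C->L->C->refl->D->L'->A->R'->E->plug->E
Char 3 ('F'): step: R->1, L=6; F->plug->D->R->H->L->E->refl->G->L'->E->R'->A->plug->A

A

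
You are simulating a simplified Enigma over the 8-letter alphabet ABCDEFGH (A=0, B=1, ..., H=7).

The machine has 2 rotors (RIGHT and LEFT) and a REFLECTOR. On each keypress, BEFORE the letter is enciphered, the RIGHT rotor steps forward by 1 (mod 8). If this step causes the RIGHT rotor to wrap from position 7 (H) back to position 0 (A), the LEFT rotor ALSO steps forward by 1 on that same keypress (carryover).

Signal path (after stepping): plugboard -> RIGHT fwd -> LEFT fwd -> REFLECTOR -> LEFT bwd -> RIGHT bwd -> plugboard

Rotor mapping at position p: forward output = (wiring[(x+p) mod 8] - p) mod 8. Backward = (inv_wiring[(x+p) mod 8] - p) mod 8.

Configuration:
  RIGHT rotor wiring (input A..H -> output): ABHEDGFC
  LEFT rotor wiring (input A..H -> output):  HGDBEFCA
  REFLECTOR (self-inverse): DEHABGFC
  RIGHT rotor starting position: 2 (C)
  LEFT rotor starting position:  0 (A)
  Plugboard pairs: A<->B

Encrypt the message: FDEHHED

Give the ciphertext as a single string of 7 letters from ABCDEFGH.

Char 1 ('F'): step: R->3, L=0; F->plug->F->R->F->L->F->refl->G->L'->B->R'->A->plug->B
Char 2 ('D'): step: R->4, L=0; D->plug->D->R->G->L->C->refl->H->L'->A->R'->H->plug->H
Char 3 ('E'): step: R->5, L=0; E->plug->E->R->E->L->E->refl->B->L'->D->R'->D->plug->D
Char 4 ('H'): step: R->6, L=0; H->plug->H->R->A->L->H->refl->C->L'->G->R'->F->plug->F
Char 5 ('H'): step: R->7, L=0; H->plug->H->R->G->L->C->refl->H->L'->A->R'->D->plug->D
Char 6 ('E'): step: R->0, L->1 (L advanced); E->plug->E->R->D->L->D->refl->A->L'->C->R'->H->plug->H
Char 7 ('D'): step: R->1, L=1; D->plug->D->R->C->L->A->refl->D->L'->D->R'->C->plug->C

Answer: BHDFDHC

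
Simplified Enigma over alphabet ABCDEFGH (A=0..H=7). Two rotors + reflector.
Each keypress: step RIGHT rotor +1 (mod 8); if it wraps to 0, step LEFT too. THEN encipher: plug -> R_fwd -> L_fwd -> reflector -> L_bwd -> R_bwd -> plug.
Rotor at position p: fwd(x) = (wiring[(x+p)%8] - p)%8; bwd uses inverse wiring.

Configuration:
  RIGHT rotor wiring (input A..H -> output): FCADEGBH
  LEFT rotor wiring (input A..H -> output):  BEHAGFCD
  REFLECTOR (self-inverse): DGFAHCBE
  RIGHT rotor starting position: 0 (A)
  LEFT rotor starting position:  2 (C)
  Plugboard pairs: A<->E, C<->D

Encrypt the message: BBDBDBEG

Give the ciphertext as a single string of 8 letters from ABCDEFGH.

Answer: FFAFGFGA

Derivation:
Char 1 ('B'): step: R->1, L=2; B->plug->B->R->H->L->C->refl->F->L'->A->R'->F->plug->F
Char 2 ('B'): step: R->2, L=2; B->plug->B->R->B->L->G->refl->B->L'->F->R'->F->plug->F
Char 3 ('D'): step: R->3, L=2; D->plug->C->R->D->L->D->refl->A->L'->E->R'->E->plug->A
Char 4 ('B'): step: R->4, L=2; B->plug->B->R->C->L->E->refl->H->L'->G->R'->F->plug->F
Char 5 ('D'): step: R->5, L=2; D->plug->C->R->C->L->E->refl->H->L'->G->R'->G->plug->G
Char 6 ('B'): step: R->6, L=2; B->plug->B->R->B->L->G->refl->B->L'->F->R'->F->plug->F
Char 7 ('E'): step: R->7, L=2; E->plug->A->R->A->L->F->refl->C->L'->H->R'->G->plug->G
Char 8 ('G'): step: R->0, L->3 (L advanced); G->plug->G->R->B->L->D->refl->A->L'->E->R'->E->plug->A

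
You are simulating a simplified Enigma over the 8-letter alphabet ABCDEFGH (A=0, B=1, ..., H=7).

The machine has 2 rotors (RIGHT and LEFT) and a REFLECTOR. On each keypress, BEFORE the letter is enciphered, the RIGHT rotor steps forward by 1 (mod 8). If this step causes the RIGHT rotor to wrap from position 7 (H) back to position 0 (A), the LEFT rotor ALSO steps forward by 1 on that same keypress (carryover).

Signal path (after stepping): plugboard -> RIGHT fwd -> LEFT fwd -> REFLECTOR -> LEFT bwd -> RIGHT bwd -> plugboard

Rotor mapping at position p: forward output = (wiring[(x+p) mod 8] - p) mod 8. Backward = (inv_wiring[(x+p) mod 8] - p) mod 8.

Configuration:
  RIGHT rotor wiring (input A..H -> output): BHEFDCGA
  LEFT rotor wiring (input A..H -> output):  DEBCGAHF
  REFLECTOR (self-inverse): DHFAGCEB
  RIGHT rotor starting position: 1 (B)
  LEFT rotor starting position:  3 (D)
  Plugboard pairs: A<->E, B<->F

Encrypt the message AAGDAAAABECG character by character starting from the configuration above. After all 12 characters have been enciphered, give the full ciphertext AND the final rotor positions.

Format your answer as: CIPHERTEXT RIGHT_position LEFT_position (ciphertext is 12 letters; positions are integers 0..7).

Char 1 ('A'): step: R->2, L=3; A->plug->E->R->E->L->C->refl->F->L'->C->R'->A->plug->E
Char 2 ('A'): step: R->3, L=3; A->plug->E->R->F->L->A->refl->D->L'->B->R'->H->plug->H
Char 3 ('G'): step: R->4, L=3; G->plug->G->R->A->L->H->refl->B->L'->G->R'->B->plug->F
Char 4 ('D'): step: R->5, L=3; D->plug->D->R->E->L->C->refl->F->L'->C->R'->E->plug->A
Char 5 ('A'): step: R->6, L=3; A->plug->E->R->G->L->B->refl->H->L'->A->R'->A->plug->E
Char 6 ('A'): step: R->7, L=3; A->plug->E->R->G->L->B->refl->H->L'->A->R'->C->plug->C
Char 7 ('A'): step: R->0, L->4 (L advanced); A->plug->E->R->D->L->B->refl->H->L'->E->R'->C->plug->C
Char 8 ('A'): step: R->1, L=4; A->plug->E->R->B->L->E->refl->G->L'->H->R'->G->plug->G
Char 9 ('B'): step: R->2, L=4; B->plug->F->R->G->L->F->refl->C->L'->A->R'->D->plug->D
Char 10 ('E'): step: R->3, L=4; E->plug->A->R->C->L->D->refl->A->L'->F->R'->E->plug->A
Char 11 ('C'): step: R->4, L=4; C->plug->C->R->C->L->D->refl->A->L'->F->R'->E->plug->A
Char 12 ('G'): step: R->5, L=4; G->plug->G->R->A->L->C->refl->F->L'->G->R'->H->plug->H
Final: ciphertext=EHFAECCGDAAH, RIGHT=5, LEFT=4

Answer: EHFAECCGDAAH 5 4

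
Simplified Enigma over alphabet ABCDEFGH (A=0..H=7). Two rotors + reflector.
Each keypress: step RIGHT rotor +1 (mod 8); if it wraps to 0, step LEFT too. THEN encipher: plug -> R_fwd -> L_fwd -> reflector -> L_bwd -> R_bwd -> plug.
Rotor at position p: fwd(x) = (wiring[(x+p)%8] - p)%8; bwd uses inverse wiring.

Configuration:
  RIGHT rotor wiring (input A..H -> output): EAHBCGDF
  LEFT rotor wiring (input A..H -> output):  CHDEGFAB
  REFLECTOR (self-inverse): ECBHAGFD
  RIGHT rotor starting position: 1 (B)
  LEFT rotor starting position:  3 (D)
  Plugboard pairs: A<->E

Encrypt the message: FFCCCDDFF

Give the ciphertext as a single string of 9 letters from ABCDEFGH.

Answer: DGEFBABED

Derivation:
Char 1 ('F'): step: R->2, L=3; F->plug->F->R->D->L->F->refl->G->L'->E->R'->D->plug->D
Char 2 ('F'): step: R->3, L=3; F->plug->F->R->B->L->D->refl->H->L'->F->R'->G->plug->G
Char 3 ('C'): step: R->4, L=3; C->plug->C->R->H->L->A->refl->E->L'->G->R'->A->plug->E
Char 4 ('C'): step: R->5, L=3; C->plug->C->R->A->L->B->refl->C->L'->C->R'->F->plug->F
Char 5 ('C'): step: R->6, L=3; C->plug->C->R->G->L->E->refl->A->L'->H->R'->B->plug->B
Char 6 ('D'): step: R->7, L=3; D->plug->D->R->A->L->B->refl->C->L'->C->R'->E->plug->A
Char 7 ('D'): step: R->0, L->4 (L advanced); D->plug->D->R->B->L->B->refl->C->L'->A->R'->B->plug->B
Char 8 ('F'): step: R->1, L=4; F->plug->F->R->C->L->E->refl->A->L'->H->R'->A->plug->E
Char 9 ('F'): step: R->2, L=4; F->plug->F->R->D->L->F->refl->G->L'->E->R'->D->plug->D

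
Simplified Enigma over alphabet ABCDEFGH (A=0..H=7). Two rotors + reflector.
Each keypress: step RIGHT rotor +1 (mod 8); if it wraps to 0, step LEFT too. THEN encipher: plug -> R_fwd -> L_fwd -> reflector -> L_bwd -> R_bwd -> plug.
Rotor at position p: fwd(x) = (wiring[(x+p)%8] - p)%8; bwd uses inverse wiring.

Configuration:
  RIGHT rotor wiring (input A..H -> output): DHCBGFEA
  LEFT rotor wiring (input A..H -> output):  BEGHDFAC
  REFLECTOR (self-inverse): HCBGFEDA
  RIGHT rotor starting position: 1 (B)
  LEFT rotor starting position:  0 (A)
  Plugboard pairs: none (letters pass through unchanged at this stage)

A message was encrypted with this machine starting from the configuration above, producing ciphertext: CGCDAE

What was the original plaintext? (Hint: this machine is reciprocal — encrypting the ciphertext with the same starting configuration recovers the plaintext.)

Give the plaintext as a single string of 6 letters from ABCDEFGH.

Answer: ECECFB

Derivation:
Char 1 ('C'): step: R->2, L=0; C->plug->C->R->E->L->D->refl->G->L'->C->R'->E->plug->E
Char 2 ('G'): step: R->3, L=0; G->plug->G->R->E->L->D->refl->G->L'->C->R'->C->plug->C
Char 3 ('C'): step: R->4, L=0; C->plug->C->R->A->L->B->refl->C->L'->H->R'->E->plug->E
Char 4 ('D'): step: R->5, L=0; D->plug->D->R->G->L->A->refl->H->L'->D->R'->C->plug->C
Char 5 ('A'): step: R->6, L=0; A->plug->A->R->G->L->A->refl->H->L'->D->R'->F->plug->F
Char 6 ('E'): step: R->7, L=0; E->plug->E->R->C->L->G->refl->D->L'->E->R'->B->plug->B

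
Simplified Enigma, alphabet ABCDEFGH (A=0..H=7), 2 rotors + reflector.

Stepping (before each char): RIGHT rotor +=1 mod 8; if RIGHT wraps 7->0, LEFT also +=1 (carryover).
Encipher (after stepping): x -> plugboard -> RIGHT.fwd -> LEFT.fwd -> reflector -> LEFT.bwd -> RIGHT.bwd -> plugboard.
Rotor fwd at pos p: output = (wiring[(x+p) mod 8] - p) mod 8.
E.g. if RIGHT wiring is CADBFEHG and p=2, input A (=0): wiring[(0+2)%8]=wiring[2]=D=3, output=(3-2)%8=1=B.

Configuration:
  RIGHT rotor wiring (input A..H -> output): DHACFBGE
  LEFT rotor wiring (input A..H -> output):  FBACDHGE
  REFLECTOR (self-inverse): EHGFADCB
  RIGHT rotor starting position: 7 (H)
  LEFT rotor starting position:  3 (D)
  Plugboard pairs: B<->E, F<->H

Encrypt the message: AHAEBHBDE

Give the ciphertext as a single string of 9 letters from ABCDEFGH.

Char 1 ('A'): step: R->0, L->4 (L advanced); A->plug->A->R->D->L->A->refl->E->L'->G->R'->G->plug->G
Char 2 ('H'): step: R->1, L=4; H->plug->F->R->F->L->F->refl->D->L'->B->R'->C->plug->C
Char 3 ('A'): step: R->2, L=4; A->plug->A->R->G->L->E->refl->A->L'->D->R'->C->plug->C
Char 4 ('E'): step: R->3, L=4; E->plug->B->R->C->L->C->refl->G->L'->H->R'->A->plug->A
Char 5 ('B'): step: R->4, L=4; B->plug->E->R->H->L->G->refl->C->L'->C->R'->C->plug->C
Char 6 ('H'): step: R->5, L=4; H->plug->F->R->D->L->A->refl->E->L'->G->R'->D->plug->D
Char 7 ('B'): step: R->6, L=4; B->plug->E->R->C->L->C->refl->G->L'->H->R'->G->plug->G
Char 8 ('D'): step: R->7, L=4; D->plug->D->R->B->L->D->refl->F->L'->F->R'->A->plug->A
Char 9 ('E'): step: R->0, L->5 (L advanced); E->plug->B->R->H->L->G->refl->C->L'->A->R'->C->plug->C

Answer: GCCACDGAC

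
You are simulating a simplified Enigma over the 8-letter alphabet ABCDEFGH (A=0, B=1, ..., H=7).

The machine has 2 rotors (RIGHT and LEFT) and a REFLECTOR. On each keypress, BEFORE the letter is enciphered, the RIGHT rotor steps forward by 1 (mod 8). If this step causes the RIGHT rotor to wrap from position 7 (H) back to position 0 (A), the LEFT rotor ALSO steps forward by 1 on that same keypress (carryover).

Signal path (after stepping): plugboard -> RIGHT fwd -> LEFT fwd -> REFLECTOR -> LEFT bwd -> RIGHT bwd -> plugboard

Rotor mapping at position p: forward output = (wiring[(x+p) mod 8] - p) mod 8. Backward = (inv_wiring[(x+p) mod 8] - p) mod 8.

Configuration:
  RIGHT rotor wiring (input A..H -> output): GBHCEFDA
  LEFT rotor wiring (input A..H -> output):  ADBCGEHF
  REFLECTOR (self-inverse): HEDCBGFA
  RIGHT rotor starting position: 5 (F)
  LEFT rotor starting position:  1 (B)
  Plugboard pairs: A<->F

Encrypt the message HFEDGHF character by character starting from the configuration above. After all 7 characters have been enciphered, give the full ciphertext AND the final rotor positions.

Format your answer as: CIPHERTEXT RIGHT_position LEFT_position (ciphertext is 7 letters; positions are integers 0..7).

Answer: EBFHAGB 4 2

Derivation:
Char 1 ('H'): step: R->6, L=1; H->plug->H->R->H->L->H->refl->A->L'->B->R'->E->plug->E
Char 2 ('F'): step: R->7, L=1; F->plug->A->R->B->L->A->refl->H->L'->H->R'->B->plug->B
Char 3 ('E'): step: R->0, L->2 (L advanced); E->plug->E->R->E->L->F->refl->G->L'->G->R'->A->plug->F
Char 4 ('D'): step: R->1, L=2; D->plug->D->R->D->L->C->refl->D->L'->F->R'->H->plug->H
Char 5 ('G'): step: R->2, L=2; G->plug->G->R->E->L->F->refl->G->L'->G->R'->F->plug->A
Char 6 ('H'): step: R->3, L=2; H->plug->H->R->E->L->F->refl->G->L'->G->R'->G->plug->G
Char 7 ('F'): step: R->4, L=2; F->plug->A->R->A->L->H->refl->A->L'->B->R'->B->plug->B
Final: ciphertext=EBFHAGB, RIGHT=4, LEFT=2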